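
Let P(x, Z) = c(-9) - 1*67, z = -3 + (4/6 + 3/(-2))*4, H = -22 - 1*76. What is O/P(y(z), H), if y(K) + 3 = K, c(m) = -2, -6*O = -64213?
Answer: -64213/414 ≈ -155.10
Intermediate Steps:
O = 64213/6 (O = -⅙*(-64213) = 64213/6 ≈ 10702.)
H = -98 (H = -22 - 76 = -98)
z = -19/3 (z = -3 + (4*(⅙) + 3*(-½))*4 = -3 + (⅔ - 3/2)*4 = -3 - ⅚*4 = -3 - 10/3 = -19/3 ≈ -6.3333)
y(K) = -3 + K
P(x, Z) = -69 (P(x, Z) = -2 - 1*67 = -2 - 67 = -69)
O/P(y(z), H) = (64213/6)/(-69) = (64213/6)*(-1/69) = -64213/414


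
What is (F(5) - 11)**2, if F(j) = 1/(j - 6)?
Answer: 144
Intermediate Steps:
F(j) = 1/(-6 + j)
(F(5) - 11)**2 = (1/(-6 + 5) - 11)**2 = (1/(-1) - 11)**2 = (-1 - 11)**2 = (-12)**2 = 144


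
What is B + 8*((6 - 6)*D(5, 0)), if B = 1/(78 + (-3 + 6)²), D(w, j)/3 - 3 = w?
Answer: 1/87 ≈ 0.011494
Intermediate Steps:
D(w, j) = 9 + 3*w
B = 1/87 (B = 1/(78 + 3²) = 1/(78 + 9) = 1/87 ≈ 0.011494)
B + 8*((6 - 6)*D(5, 0)) = 1/87 + 8*((6 - 6)*(9 + 3*5)) = 1/87 + 8*(0*(9 + 15)) = 1/87 + 8*(0*24) = 1/87 + 8*0 = 1/87 + 0 = 1/87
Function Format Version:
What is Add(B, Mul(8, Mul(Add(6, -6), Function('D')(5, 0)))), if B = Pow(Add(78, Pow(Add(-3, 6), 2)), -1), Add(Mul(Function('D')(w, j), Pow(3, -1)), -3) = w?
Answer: Rational(1, 87) ≈ 0.011494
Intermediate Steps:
Function('D')(w, j) = Add(9, Mul(3, w))
B = Rational(1, 87) (B = Pow(Add(78, Pow(3, 2)), -1) = Pow(Add(78, 9), -1) = Pow(87, -1) = Rational(1, 87) ≈ 0.011494)
Add(B, Mul(8, Mul(Add(6, -6), Function('D')(5, 0)))) = Add(Rational(1, 87), Mul(8, Mul(Add(6, -6), Add(9, Mul(3, 5))))) = Add(Rational(1, 87), Mul(8, Mul(0, Add(9, 15)))) = Add(Rational(1, 87), Mul(8, Mul(0, 24))) = Add(Rational(1, 87), Mul(8, 0)) = Add(Rational(1, 87), 0) = Rational(1, 87)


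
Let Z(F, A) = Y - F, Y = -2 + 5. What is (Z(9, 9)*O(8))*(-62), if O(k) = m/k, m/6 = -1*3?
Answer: -837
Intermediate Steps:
Y = 3
m = -18 (m = 6*(-1*3) = 6*(-3) = -18)
O(k) = -18/k
Z(F, A) = 3 - F
(Z(9, 9)*O(8))*(-62) = ((3 - 1*9)*(-18/8))*(-62) = ((3 - 9)*(-18*⅛))*(-62) = -6*(-9/4)*(-62) = (27/2)*(-62) = -837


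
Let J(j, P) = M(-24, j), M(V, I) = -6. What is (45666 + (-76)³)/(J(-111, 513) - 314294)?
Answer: 39331/31430 ≈ 1.2514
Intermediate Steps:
J(j, P) = -6
(45666 + (-76)³)/(J(-111, 513) - 314294) = (45666 + (-76)³)/(-6 - 314294) = (45666 - 438976)/(-314300) = -393310*(-1/314300) = 39331/31430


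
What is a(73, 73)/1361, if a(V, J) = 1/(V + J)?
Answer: 1/198706 ≈ 5.0326e-6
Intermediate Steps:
a(V, J) = 1/(J + V)
a(73, 73)/1361 = 1/((73 + 73)*1361) = (1/1361)/146 = (1/146)*(1/1361) = 1/198706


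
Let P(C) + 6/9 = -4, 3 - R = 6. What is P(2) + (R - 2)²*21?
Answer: 1561/3 ≈ 520.33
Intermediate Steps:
R = -3 (R = 3 - 1*6 = 3 - 6 = -3)
P(C) = -14/3 (P(C) = -⅔ - 4 = -14/3)
P(2) + (R - 2)²*21 = -14/3 + (-3 - 2)²*21 = -14/3 + (-5)²*21 = -14/3 + 25*21 = -14/3 + 525 = 1561/3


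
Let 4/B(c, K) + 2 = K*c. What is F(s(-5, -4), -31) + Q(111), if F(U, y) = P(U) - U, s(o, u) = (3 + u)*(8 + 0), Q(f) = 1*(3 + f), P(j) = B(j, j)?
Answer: 3784/31 ≈ 122.06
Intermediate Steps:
B(c, K) = 4/(-2 + K*c)
P(j) = 4/(-2 + j²) (P(j) = 4/(-2 + j*j) = 4/(-2 + j²))
Q(f) = 3 + f
s(o, u) = 24 + 8*u (s(o, u) = (3 + u)*8 = 24 + 8*u)
F(U, y) = -U + 4/(-2 + U²) (F(U, y) = 4/(-2 + U²) - U = -U + 4/(-2 + U²))
F(s(-5, -4), -31) + Q(111) = (-(24 + 8*(-4)) + 4/(-2 + (24 + 8*(-4))²)) + (3 + 111) = (-(24 - 32) + 4/(-2 + (24 - 32)²)) + 114 = (-1*(-8) + 4/(-2 + (-8)²)) + 114 = (8 + 4/(-2 + 64)) + 114 = (8 + 4/62) + 114 = (8 + 4*(1/62)) + 114 = (8 + 2/31) + 114 = 250/31 + 114 = 3784/31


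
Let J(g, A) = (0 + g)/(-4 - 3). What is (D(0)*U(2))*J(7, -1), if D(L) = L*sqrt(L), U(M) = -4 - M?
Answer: 0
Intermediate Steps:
D(L) = L**(3/2)
J(g, A) = -g/7 (J(g, A) = g/(-7) = g*(-1/7) = -g/7)
(D(0)*U(2))*J(7, -1) = (0**(3/2)*(-4 - 1*2))*(-1/7*7) = (0*(-4 - 2))*(-1) = (0*(-6))*(-1) = 0*(-1) = 0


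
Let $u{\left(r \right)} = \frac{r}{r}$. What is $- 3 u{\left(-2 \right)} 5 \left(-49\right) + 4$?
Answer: $739$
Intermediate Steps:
$u{\left(r \right)} = 1$
$- 3 u{\left(-2 \right)} 5 \left(-49\right) + 4 = \left(-3\right) 1 \cdot 5 \left(-49\right) + 4 = \left(-3\right) 5 \left(-49\right) + 4 = \left(-15\right) \left(-49\right) + 4 = 735 + 4 = 739$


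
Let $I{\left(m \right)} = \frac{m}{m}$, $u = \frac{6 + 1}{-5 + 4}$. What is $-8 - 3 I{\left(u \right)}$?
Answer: $-11$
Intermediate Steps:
$u = -7$ ($u = \frac{7}{-1} = 7 \left(-1\right) = -7$)
$I{\left(m \right)} = 1$
$-8 - 3 I{\left(u \right)} = -8 - 3 = -11$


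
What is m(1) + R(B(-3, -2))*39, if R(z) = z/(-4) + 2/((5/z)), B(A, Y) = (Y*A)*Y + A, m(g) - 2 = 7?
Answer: -315/4 ≈ -78.750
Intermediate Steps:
m(g) = 9 (m(g) = 2 + 7 = 9)
B(A, Y) = A + A*Y² (B(A, Y) = (A*Y)*Y + A = A*Y² + A = A + A*Y²)
R(z) = 3*z/20 (R(z) = z*(-¼) + 2*(z/5) = -z/4 + 2*z/5 = 3*z/20)
m(1) + R(B(-3, -2))*39 = 9 + (3*(-3*(1 + (-2)²))/20)*39 = 9 + (3*(-3*(1 + 4))/20)*39 = 9 + (3*(-3*5)/20)*39 = 9 + ((3/20)*(-15))*39 = 9 - 9/4*39 = 9 - 351/4 = -315/4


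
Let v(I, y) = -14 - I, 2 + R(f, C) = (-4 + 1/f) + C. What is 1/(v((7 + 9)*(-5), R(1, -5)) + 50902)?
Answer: 1/50968 ≈ 1.9620e-5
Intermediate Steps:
R(f, C) = -6 + C + 1/f (R(f, C) = -2 + ((-4 + 1/f) + C) = -2 + (-4 + C + 1/f) = -6 + C + 1/f)
1/(v((7 + 9)*(-5), R(1, -5)) + 50902) = 1/((-14 - (7 + 9)*(-5)) + 50902) = 1/((-14 - 16*(-5)) + 50902) = 1/((-14 - 1*(-80)) + 50902) = 1/((-14 + 80) + 50902) = 1/(66 + 50902) = 1/50968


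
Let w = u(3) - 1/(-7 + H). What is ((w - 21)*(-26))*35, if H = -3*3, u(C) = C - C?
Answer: 152425/8 ≈ 19053.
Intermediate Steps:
u(C) = 0
H = -9
w = 1/16 (w = 0 - 1/(-7 - 9) = 0 - 1/(-16) = 0 - 1*(-1/16) = 0 + 1/16 = 1/16 ≈ 0.062500)
((w - 21)*(-26))*35 = ((1/16 - 21)*(-26))*35 = -335/16*(-26)*35 = (4355/8)*35 = 152425/8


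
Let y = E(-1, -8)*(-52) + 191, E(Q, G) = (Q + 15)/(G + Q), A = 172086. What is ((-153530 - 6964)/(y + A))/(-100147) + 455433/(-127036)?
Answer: -10107341718001545/2819294149930076 ≈ -3.5851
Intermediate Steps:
E(Q, G) = (15 + Q)/(G + Q)
y = 2447/9 (y = ((15 - 1)/(-8 - 1))*(-52) + 191 = (14/(-9))*(-52) + 191 = -1/9*14*(-52) + 191 = -14/9*(-52) + 191 = 728/9 + 191 = 2447/9 ≈ 271.89)
((-153530 - 6964)/(y + A))/(-100147) + 455433/(-127036) = ((-153530 - 6964)/(2447/9 + 172086))/(-100147) + 455433/(-127036) = -160494/1551221/9*(-1/100147) + 455433*(-1/127036) = -160494*9/1551221*(-1/100147) - 455433/127036 = -1444446/1551221*(-1/100147) - 455433/127036 = 1444446/155350129487 - 455433/127036 = -10107341718001545/2819294149930076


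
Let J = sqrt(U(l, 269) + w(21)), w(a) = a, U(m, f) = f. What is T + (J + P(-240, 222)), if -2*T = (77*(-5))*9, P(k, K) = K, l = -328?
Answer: 3909/2 + sqrt(290) ≈ 1971.5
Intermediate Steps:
T = 3465/2 (T = -77*(-5)*9/2 = -(-385)*9/2 = -1/2*(-3465) = 3465/2 ≈ 1732.5)
J = sqrt(290) (J = sqrt(269 + 21) = sqrt(290) ≈ 17.029)
T + (J + P(-240, 222)) = 3465/2 + (sqrt(290) + 222) = 3465/2 + (222 + sqrt(290)) = 3909/2 + sqrt(290)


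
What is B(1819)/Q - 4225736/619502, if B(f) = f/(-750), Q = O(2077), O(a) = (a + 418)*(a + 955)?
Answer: -11987631834277069/1757412566130000 ≈ -6.8212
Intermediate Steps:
O(a) = (418 + a)*(955 + a)
Q = 7564840 (Q = 399190 + 2077**2 + 1373*2077 = 399190 + 4313929 + 2851721 = 7564840)
B(f) = -f/750 (B(f) = f*(-1/750) = -f/750)
B(1819)/Q - 4225736/619502 = -1/750*1819/7564840 - 4225736/619502 = -1819/750*1/7564840 - 4225736*1/619502 = -1819/5673630000 - 2112868/309751 = -11987631834277069/1757412566130000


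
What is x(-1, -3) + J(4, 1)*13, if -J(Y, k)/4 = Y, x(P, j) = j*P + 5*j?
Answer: -220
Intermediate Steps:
x(P, j) = 5*j + P*j (x(P, j) = P*j + 5*j = 5*j + P*j)
J(Y, k) = -4*Y
x(-1, -3) + J(4, 1)*13 = -3*(5 - 1) - 4*4*13 = -3*4 - 16*13 = -12 - 208 = -220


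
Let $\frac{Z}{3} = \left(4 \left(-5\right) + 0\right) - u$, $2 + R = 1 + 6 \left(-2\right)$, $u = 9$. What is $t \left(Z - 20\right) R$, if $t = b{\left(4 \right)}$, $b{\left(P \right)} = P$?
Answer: $5564$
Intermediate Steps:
$t = 4$
$R = -13$ ($R = -2 + \left(1 + 6 \left(-2\right)\right) = -2 + \left(1 - 12\right) = -2 - 11 = -13$)
$Z = -87$ ($Z = 3 \left(\left(4 \left(-5\right) + 0\right) - 9\right) = 3 \left(\left(-20 + 0\right) - 9\right) = 3 \left(-20 - 9\right) = 3 \left(-29\right) = -87$)
$t \left(Z - 20\right) R = 4 \left(-87 - 20\right) \left(-13\right) = 4 \left(-107\right) \left(-13\right) = \left(-428\right) \left(-13\right) = 5564$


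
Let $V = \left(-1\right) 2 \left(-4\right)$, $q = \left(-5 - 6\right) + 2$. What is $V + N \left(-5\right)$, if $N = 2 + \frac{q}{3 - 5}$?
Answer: $- \frac{49}{2} \approx -24.5$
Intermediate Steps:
$q = -9$ ($q = \left(-5 - 6\right) + 2 = -11 + 2 = -9$)
$V = 8$ ($V = \left(-2\right) \left(-4\right) = 8$)
$N = \frac{13}{2}$ ($N = 2 - \frac{9}{3 - 5} = 2 - \frac{9}{-2} = 2 - - \frac{9}{2} = 2 + \frac{9}{2} = \frac{13}{2} \approx 6.5$)
$V + N \left(-5\right) = 8 + \frac{13}{2} \left(-5\right) = 8 - \frac{65}{2} = - \frac{49}{2}$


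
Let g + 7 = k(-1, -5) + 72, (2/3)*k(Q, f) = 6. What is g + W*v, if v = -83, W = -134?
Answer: 11196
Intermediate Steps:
k(Q, f) = 9 (k(Q, f) = (3/2)*6 = 9)
g = 74 (g = -7 + (9 + 72) = -7 + 81 = 74)
g + W*v = 74 - 134*(-83) = 74 + 11122 = 11196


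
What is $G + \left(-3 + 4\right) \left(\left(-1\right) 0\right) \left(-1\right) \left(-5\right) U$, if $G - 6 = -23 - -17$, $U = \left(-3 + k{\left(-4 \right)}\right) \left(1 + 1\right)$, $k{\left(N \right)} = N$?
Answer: $0$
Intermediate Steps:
$U = -14$ ($U = \left(-3 - 4\right) \left(1 + 1\right) = \left(-7\right) 2 = -14$)
$G = 0$ ($G = 6 - 6 = 0$)
$G + \left(-3 + 4\right) \left(\left(-1\right) 0\right) \left(-1\right) \left(-5\right) U = 0 + \left(-3 + 4\right) \left(\left(-1\right) 0\right) \left(-1\right) \left(-5\right) \left(-14\right) = 0 + 1 \cdot 0 \cdot 5 \left(-14\right) = 0 + 0 \left(-70\right) = 0 + 0 = 0$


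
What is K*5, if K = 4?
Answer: 20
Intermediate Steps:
K*5 = 4*5 = 20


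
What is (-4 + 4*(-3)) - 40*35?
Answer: -1416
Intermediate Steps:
(-4 + 4*(-3)) - 40*35 = (-4 - 12) - 1400 = -16 - 1400 = -1416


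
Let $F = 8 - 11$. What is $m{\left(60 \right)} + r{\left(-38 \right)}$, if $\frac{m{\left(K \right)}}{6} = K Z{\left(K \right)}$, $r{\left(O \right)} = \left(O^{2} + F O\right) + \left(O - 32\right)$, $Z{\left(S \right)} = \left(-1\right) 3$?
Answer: $408$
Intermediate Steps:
$Z{\left(S \right)} = -3$
$F = -3$
$r{\left(O \right)} = -32 + O^{2} - 2 O$ ($r{\left(O \right)} = \left(O^{2} - 3 O\right) + \left(O - 32\right) = \left(O^{2} - 3 O\right) + \left(-32 + O\right) = -32 + O^{2} - 2 O$)
$m{\left(K \right)} = - 18 K$ ($m{\left(K \right)} = 6 K \left(-3\right) = 6 \left(- 3 K\right) = - 18 K$)
$m{\left(60 \right)} + r{\left(-38 \right)} = \left(-18\right) 60 - \left(-44 - 1444\right) = -1080 + \left(-32 + 1444 + 76\right) = -1080 + 1488 = 408$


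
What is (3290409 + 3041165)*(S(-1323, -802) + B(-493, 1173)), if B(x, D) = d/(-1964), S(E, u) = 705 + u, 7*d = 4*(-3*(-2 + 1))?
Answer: -2110896119008/3437 ≈ -6.1417e+8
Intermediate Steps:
d = 12/7 (d = (4*(-3*(-2 + 1)))/7 = (4*(-3*(-1)))/7 = (4*3)/7 = (⅐)*12 = 12/7 ≈ 1.7143)
B(x, D) = -3/3437 (B(x, D) = (12/7)/(-1964) = (12/7)*(-1/1964) = -3/3437)
(3290409 + 3041165)*(S(-1323, -802) + B(-493, 1173)) = (3290409 + 3041165)*((705 - 802) - 3/3437) = 6331574*(-97 - 3/3437) = 6331574*(-333392/3437) = -2110896119008/3437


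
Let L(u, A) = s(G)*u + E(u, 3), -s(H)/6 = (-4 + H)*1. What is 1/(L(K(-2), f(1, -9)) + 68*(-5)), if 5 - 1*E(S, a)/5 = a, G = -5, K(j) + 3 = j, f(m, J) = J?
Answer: -1/600 ≈ -0.0016667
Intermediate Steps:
K(j) = -3 + j
E(S, a) = 25 - 5*a
s(H) = 24 - 6*H (s(H) = -6*(-4 + H) = 24 - 6*H)
L(u, A) = 10 + 54*u (L(u, A) = (24 - 6*(-5))*u + (25 - 5*3) = (24 + 30)*u + (25 - 15) = 54*u + 10 = 10 + 54*u)
1/(L(K(-2), f(1, -9)) + 68*(-5)) = 1/((10 + 54*(-3 - 2)) + 68*(-5)) = 1/((10 + 54*(-5)) - 340) = 1/((10 - 270) - 340) = 1/(-260 - 340) = 1/(-600) = -1/600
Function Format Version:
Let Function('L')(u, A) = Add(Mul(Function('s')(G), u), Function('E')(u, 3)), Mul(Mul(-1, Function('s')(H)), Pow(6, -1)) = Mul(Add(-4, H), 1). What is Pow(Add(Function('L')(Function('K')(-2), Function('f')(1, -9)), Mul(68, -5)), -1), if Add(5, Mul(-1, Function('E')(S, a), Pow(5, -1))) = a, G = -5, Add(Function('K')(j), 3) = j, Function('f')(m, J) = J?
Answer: Rational(-1, 600) ≈ -0.0016667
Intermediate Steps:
Function('K')(j) = Add(-3, j)
Function('E')(S, a) = Add(25, Mul(-5, a))
Function('s')(H) = Add(24, Mul(-6, H)) (Function('s')(H) = Mul(-6, Mul(Add(-4, H), 1)) = Mul(-6, Add(-4, H)) = Add(24, Mul(-6, H)))
Function('L')(u, A) = Add(10, Mul(54, u)) (Function('L')(u, A) = Add(Mul(Add(24, Mul(-6, -5)), u), Add(25, Mul(-5, 3))) = Add(Mul(Add(24, 30), u), Add(25, -15)) = Add(Mul(54, u), 10) = Add(10, Mul(54, u)))
Pow(Add(Function('L')(Function('K')(-2), Function('f')(1, -9)), Mul(68, -5)), -1) = Pow(Add(Add(10, Mul(54, Add(-3, -2))), Mul(68, -5)), -1) = Pow(Add(Add(10, Mul(54, -5)), -340), -1) = Pow(Add(Add(10, -270), -340), -1) = Pow(Add(-260, -340), -1) = Pow(-600, -1) = Rational(-1, 600)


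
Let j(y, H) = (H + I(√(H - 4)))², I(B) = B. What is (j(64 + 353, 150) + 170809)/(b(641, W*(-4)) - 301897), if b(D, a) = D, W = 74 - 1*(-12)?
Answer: -193455/301256 - 75*√146/75314 ≈ -0.65419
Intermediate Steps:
W = 86 (W = 74 + 12 = 86)
j(y, H) = (H + √(-4 + H))² (j(y, H) = (H + √(H - 4))² = (H + √(-4 + H))²)
(j(64 + 353, 150) + 170809)/(b(641, W*(-4)) - 301897) = ((150 + √(-4 + 150))² + 170809)/(641 - 301897) = ((150 + √146)² + 170809)/(-301256) = (170809 + (150 + √146)²)*(-1/301256) = -170809/301256 - (150 + √146)²/301256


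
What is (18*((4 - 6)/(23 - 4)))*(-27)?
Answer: 972/19 ≈ 51.158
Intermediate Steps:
(18*((4 - 6)/(23 - 4)))*(-27) = (18*(-2/19))*(-27) = -36/19*(-27) = 972/19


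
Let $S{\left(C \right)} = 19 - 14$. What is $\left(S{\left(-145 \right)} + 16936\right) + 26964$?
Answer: $43905$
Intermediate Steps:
$S{\left(C \right)} = 5$
$\left(S{\left(-145 \right)} + 16936\right) + 26964 = \left(5 + 16936\right) + 26964 = 16941 + 26964 = 43905$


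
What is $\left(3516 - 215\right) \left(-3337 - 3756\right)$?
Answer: $-23413993$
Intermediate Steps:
$\left(3516 - 215\right) \left(-3337 - 3756\right) = \left(3516 + \left(-1326 + 1111\right)\right) \left(-7093\right) = \left(3516 - 215\right) \left(-7093\right) = 3301 \left(-7093\right) = -23413993$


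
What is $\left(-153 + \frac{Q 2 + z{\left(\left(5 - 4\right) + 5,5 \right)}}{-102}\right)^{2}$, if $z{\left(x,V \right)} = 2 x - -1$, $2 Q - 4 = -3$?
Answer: $\frac{60996100}{2601} \approx 23451.0$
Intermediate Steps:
$Q = \frac{1}{2}$ ($Q = 2 + \frac{1}{2} \left(-3\right) = 2 - \frac{3}{2} = \frac{1}{2} \approx 0.5$)
$z{\left(x,V \right)} = 1 + 2 x$ ($z{\left(x,V \right)} = 2 x + 1 = 1 + 2 x$)
$\left(-153 + \frac{Q 2 + z{\left(\left(5 - 4\right) + 5,5 \right)}}{-102}\right)^{2} = \left(-153 + \frac{\frac{1}{2} \cdot 2 + \left(1 + 2 \left(\left(5 - 4\right) + 5\right)\right)}{-102}\right)^{2} = \left(-153 + \left(1 + \left(1 + 2 \left(1 + 5\right)\right)\right) \left(- \frac{1}{102}\right)\right)^{2} = \left(-153 + \left(1 + \left(1 + 2 \cdot 6\right)\right) \left(- \frac{1}{102}\right)\right)^{2} = \left(-153 + \left(1 + \left(1 + 12\right)\right) \left(- \frac{1}{102}\right)\right)^{2} = \left(-153 + \left(1 + 13\right) \left(- \frac{1}{102}\right)\right)^{2} = \left(-153 + 14 \left(- \frac{1}{102}\right)\right)^{2} = \left(-153 - \frac{7}{51}\right)^{2} = \left(- \frac{7810}{51}\right)^{2} = \frac{60996100}{2601}$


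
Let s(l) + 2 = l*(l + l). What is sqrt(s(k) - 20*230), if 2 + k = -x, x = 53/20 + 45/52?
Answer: I*sqrt(76745622)/130 ≈ 67.388*I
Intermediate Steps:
x = 457/130 (x = 53*(1/20) + 45*(1/52) = 53/20 + 45/52 = 457/130 ≈ 3.5154)
k = -717/130 (k = -2 - 1*457/130 = -2 - 457/130 = -717/130 ≈ -5.5154)
s(l) = -2 + 2*l**2 (s(l) = -2 + l*(l + l) = -2 + l*(2*l) = -2 + 2*l**2)
sqrt(s(k) - 20*230) = sqrt((-2 + 2*(-717/130)**2) - 20*230) = sqrt((-2 + 2*(514089/16900)) - 4600) = sqrt((-2 + 514089/8450) - 4600) = sqrt(497189/8450 - 4600) = sqrt(-38372811/8450) = I*sqrt(76745622)/130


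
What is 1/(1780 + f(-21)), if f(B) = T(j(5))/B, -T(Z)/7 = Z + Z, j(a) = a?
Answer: 3/5350 ≈ 0.00056075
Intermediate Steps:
T(Z) = -14*Z (T(Z) = -7*(Z + Z) = -14*Z)
f(B) = -70/B (f(B) = (-14*5)/B = -70/B)
1/(1780 + f(-21)) = 1/(1780 - 70/(-21)) = 1/(1780 - 70*(-1/21)) = 1/(1780 + 10/3) = 1/(5350/3) = 3/5350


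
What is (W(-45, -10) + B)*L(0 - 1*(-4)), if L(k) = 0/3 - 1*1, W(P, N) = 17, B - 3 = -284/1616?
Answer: -8009/404 ≈ -19.824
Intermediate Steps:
B = 1141/404 (B = 3 - 284/1616 = 3 - 284*1/1616 = 3 - 71/404 = 1141/404 ≈ 2.8243)
L(k) = -1 (L(k) = 0*(⅓) - 1 = 0 - 1 = -1)
(W(-45, -10) + B)*L(0 - 1*(-4)) = (17 + 1141/404)*(-1) = (8009/404)*(-1) = -8009/404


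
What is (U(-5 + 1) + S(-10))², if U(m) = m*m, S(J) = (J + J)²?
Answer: 173056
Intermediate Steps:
S(J) = 4*J² (S(J) = (2*J)² = 4*J²)
U(m) = m²
(U(-5 + 1) + S(-10))² = ((-5 + 1)² + 4*(-10)²)² = ((-4)² + 4*100)² = (16 + 400)² = 416² = 173056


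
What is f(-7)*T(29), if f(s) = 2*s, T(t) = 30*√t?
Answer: -420*√29 ≈ -2261.8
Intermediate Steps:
f(-7)*T(29) = (2*(-7))*(30*√29) = -420*√29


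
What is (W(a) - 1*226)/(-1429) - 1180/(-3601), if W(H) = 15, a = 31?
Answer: 2446031/5145829 ≈ 0.47534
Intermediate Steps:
(W(a) - 1*226)/(-1429) - 1180/(-3601) = (15 - 1*226)/(-1429) - 1180/(-3601) = (15 - 226)*(-1/1429) - 1180*(-1/3601) = -211*(-1/1429) + 1180/3601 = 211/1429 + 1180/3601 = 2446031/5145829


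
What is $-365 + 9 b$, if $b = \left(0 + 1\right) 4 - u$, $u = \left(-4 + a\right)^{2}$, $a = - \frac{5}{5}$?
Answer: $-554$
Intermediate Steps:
$a = -1$ ($a = \left(-5\right) \frac{1}{5} = -1$)
$u = 25$ ($u = \left(-4 - 1\right)^{2} = \left(-5\right)^{2} = 25$)
$b = -21$ ($b = \left(0 + 1\right) 4 - 25 = 1 \cdot 4 - 25 = 4 - 25 = -21$)
$-365 + 9 b = -365 + 9 \left(-21\right) = -365 - 189 = -554$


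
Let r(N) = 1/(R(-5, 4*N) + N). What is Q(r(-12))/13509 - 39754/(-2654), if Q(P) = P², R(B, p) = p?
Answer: 966666216127/64535194800 ≈ 14.979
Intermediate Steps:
r(N) = 1/(5*N) (r(N) = 1/(4*N + N) = 1/(5*N))
Q(r(-12))/13509 - 39754/(-2654) = ((⅕)/(-12))²/13509 - 39754/(-2654) = ((⅕)*(-1/12))²*(1/13509) - 39754*(-1/2654) = (-1/60)²*(1/13509) + 19877/1327 = (1/3600)*(1/13509) + 19877/1327 = 1/48632400 + 19877/1327 = 966666216127/64535194800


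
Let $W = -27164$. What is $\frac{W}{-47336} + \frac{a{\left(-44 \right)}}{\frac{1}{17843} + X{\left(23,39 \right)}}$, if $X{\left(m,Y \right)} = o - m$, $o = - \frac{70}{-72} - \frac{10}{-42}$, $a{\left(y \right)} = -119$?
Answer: $\frac{999634389301}{165634853182} \approx 6.0352$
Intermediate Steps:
$o = \frac{305}{252}$ ($o = \left(-70\right) \left(- \frac{1}{72}\right) - - \frac{5}{21} = \frac{35}{36} + \frac{5}{21} = \frac{305}{252} \approx 1.2103$)
$X{\left(m,Y \right)} = \frac{305}{252} - m$
$\frac{W}{-47336} + \frac{a{\left(-44 \right)}}{\frac{1}{17843} + X{\left(23,39 \right)}} = - \frac{27164}{-47336} - \frac{119}{\frac{1}{17843} + \left(\frac{305}{252} - 23\right)} = \left(-27164\right) \left(- \frac{1}{47336}\right) - \frac{119}{\frac{1}{17843} + \left(\frac{305}{252} - 23\right)} = \frac{6791}{11834} - \frac{119}{\frac{1}{17843} - \frac{5491}{252}} = \frac{6791}{11834} - \frac{119}{- \frac{13996523}{642348}} = \frac{6791}{11834} - - \frac{76439412}{13996523} = \frac{6791}{11834} + \frac{76439412}{13996523} = \frac{999634389301}{165634853182}$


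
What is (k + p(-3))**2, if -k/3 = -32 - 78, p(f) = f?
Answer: 106929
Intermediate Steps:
k = 330 (k = -3*(-32 - 78) = -3*(-110) = 330)
(k + p(-3))**2 = (330 - 3)**2 = 327**2 = 106929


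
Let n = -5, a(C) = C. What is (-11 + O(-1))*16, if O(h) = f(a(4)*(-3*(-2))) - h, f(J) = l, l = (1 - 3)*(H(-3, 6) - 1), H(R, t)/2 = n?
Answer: 192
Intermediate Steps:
H(R, t) = -10 (H(R, t) = 2*(-5) = -10)
l = 22 (l = (1 - 3)*(-10 - 1) = -2*(-11) = 22)
f(J) = 22
O(h) = 22 - h
(-11 + O(-1))*16 = (-11 + (22 - 1*(-1)))*16 = (-11 + (22 + 1))*16 = (-11 + 23)*16 = 12*16 = 192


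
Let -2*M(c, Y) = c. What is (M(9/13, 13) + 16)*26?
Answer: 407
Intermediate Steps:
M(c, Y) = -c/2
(M(9/13, 13) + 16)*26 = (-9/(2*13) + 16)*26 = (-½*9/13 + 16)*26 = (-9/26 + 16)*26 = (407/26)*26 = 407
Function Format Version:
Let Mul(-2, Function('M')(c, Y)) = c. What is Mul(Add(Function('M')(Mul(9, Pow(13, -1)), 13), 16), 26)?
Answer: 407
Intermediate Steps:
Function('M')(c, Y) = Mul(Rational(-1, 2), c)
Mul(Add(Function('M')(Mul(9, Pow(13, -1)), 13), 16), 26) = Mul(Add(Mul(Rational(-1, 2), Mul(9, Pow(13, -1))), 16), 26) = Mul(Add(Mul(Rational(-1, 2), Mul(9, Rational(1, 13))), 16), 26) = Mul(Add(Mul(Rational(-1, 2), Rational(9, 13)), 16), 26) = Mul(Add(Rational(-9, 26), 16), 26) = Mul(Rational(407, 26), 26) = 407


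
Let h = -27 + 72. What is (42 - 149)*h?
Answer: -4815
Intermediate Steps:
h = 45
(42 - 149)*h = (42 - 149)*45 = -107*45 = -4815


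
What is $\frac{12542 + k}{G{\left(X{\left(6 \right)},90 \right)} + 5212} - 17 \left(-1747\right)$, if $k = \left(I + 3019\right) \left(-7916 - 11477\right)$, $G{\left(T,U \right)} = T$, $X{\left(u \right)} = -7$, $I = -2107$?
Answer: $\frac{136909421}{5205} \approx 26303.0$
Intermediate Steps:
$k = -17686416$ ($k = \left(-2107 + 3019\right) \left(-7916 - 11477\right) = 912 \left(-19393\right) = -17686416$)
$\frac{12542 + k}{G{\left(X{\left(6 \right)},90 \right)} + 5212} - 17 \left(-1747\right) = \frac{12542 - 17686416}{-7 + 5212} - 17 \left(-1747\right) = - \frac{17673874}{5205} - -29699 = \left(-17673874\right) \frac{1}{5205} + 29699 = - \frac{17673874}{5205} + 29699 = \frac{136909421}{5205}$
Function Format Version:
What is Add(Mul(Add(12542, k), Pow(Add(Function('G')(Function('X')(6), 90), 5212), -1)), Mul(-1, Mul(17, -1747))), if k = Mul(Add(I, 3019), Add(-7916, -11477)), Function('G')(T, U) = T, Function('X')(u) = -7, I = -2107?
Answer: Rational(136909421, 5205) ≈ 26303.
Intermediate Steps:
k = -17686416 (k = Mul(Add(-2107, 3019), Add(-7916, -11477)) = Mul(912, -19393) = -17686416)
Add(Mul(Add(12542, k), Pow(Add(Function('G')(Function('X')(6), 90), 5212), -1)), Mul(-1, Mul(17, -1747))) = Add(Mul(Add(12542, -17686416), Pow(Add(-7, 5212), -1)), Mul(-1, Mul(17, -1747))) = Add(Mul(-17673874, Pow(5205, -1)), Mul(-1, -29699)) = Add(Mul(-17673874, Rational(1, 5205)), 29699) = Add(Rational(-17673874, 5205), 29699) = Rational(136909421, 5205)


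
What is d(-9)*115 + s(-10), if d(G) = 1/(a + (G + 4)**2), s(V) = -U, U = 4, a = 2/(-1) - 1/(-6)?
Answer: 134/139 ≈ 0.96403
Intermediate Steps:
a = -11/6 (a = 2*(-1) - 1*(-1/6) = -2 + 1/6 = -11/6 ≈ -1.8333)
s(V) = -4 (s(V) = -1*4 = -4)
d(G) = 1/(-11/6 + (4 + G)**2) (d(G) = 1/(-11/6 + (G + 4)**2) = 1/(-11/6 + (4 + G)**2))
d(-9)*115 + s(-10) = (6/(-11 + 6*(4 - 9)**2))*115 - 4 = (6/(-11 + 6*(-5)**2))*115 - 4 = (6/(-11 + 6*25))*115 - 4 = (6/(-11 + 150))*115 - 4 = (6/139)*115 - 4 = 690/139 - 4 = 134/139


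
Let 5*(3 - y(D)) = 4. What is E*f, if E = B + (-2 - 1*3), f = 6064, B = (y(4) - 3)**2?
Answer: -660976/25 ≈ -26439.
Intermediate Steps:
y(D) = 11/5 (y(D) = 3 - 1/5*4 = 3 - 4/5 = 11/5)
B = 16/25 (B = (11/5 - 3)**2 = (-4/5)**2 = 16/25 ≈ 0.64000)
E = -109/25 (E = 16/25 + (-2 - 1*3) = 16/25 + (-2 - 3) = 16/25 - 5 = -109/25 ≈ -4.3600)
E*f = -109/25*6064 = -660976/25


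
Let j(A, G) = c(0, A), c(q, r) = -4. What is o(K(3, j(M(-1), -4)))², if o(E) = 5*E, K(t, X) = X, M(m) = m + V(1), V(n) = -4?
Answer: 400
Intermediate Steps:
M(m) = -4 + m (M(m) = m - 4 = -4 + m)
j(A, G) = -4
o(K(3, j(M(-1), -4)))² = (5*(-4))² = (-20)² = 400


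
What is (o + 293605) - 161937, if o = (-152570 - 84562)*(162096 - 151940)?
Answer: -2408180924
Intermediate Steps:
o = -2408312592 (o = -237132*10156 = -2408312592)
(o + 293605) - 161937 = (-2408312592 + 293605) - 161937 = -2408018987 - 161937 = -2408180924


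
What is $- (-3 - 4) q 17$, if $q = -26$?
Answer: $-3094$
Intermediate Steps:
$- (-3 - 4) q 17 = - (-3 - 4) \left(-26\right) 17 = \left(-1\right) \left(-7\right) \left(-26\right) 17 = 7 \left(-26\right) 17 = \left(-182\right) 17 = -3094$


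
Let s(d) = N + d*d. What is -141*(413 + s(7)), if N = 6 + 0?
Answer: -65988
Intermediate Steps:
N = 6
s(d) = 6 + d² (s(d) = 6 + d*d = 6 + d²)
-141*(413 + s(7)) = -141*(413 + (6 + 7²)) = -141*(413 + (6 + 49)) = -141*(413 + 55) = -141*468 = -65988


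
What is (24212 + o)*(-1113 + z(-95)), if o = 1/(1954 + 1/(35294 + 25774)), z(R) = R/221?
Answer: -710925469972513792/26371238933 ≈ -2.6958e+7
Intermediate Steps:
z(R) = R/221 (z(R) = R*(1/221) = R/221)
o = 61068/119326873 (o = 1/(1954 + 1/61068) = 1/(119326873/61068) = 61068/119326873 ≈ 0.00051177)
(24212 + o)*(-1113 + z(-95)) = (24212 + 61068/119326873)*(-1113 + (1/221)*(-95)) = 2889142310144*(-1113 - 95/221)/119326873 = (2889142310144/119326873)*(-246068/221) = -710925469972513792/26371238933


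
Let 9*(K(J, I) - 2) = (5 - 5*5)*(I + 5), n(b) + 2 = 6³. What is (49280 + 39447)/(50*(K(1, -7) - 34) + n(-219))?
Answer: -798543/10474 ≈ -76.240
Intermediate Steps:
n(b) = 214 (n(b) = -2 + 6³ = -2 + 216 = 214)
K(J, I) = -82/9 - 20*I/9 (K(J, I) = 2 + ((5 - 5*5)*(I + 5))/9 = 2 + ((5 - 25)*(5 + I))/9 = 2 + (-20*(5 + I))/9 = 2 + (-100 - 20*I)/9 = 2 + (-100/9 - 20*I/9) = -82/9 - 20*I/9)
(49280 + 39447)/(50*(K(1, -7) - 34) + n(-219)) = (49280 + 39447)/(50*((-82/9 - 20/9*(-7)) - 34) + 214) = 88727/(50*((-82/9 + 140/9) - 34) + 214) = 88727/(50*(58/9 - 34) + 214) = 88727/(50*(-248/9) + 214) = 88727/(-12400/9 + 214) = 88727/(-10474/9) = 88727*(-9/10474) = -798543/10474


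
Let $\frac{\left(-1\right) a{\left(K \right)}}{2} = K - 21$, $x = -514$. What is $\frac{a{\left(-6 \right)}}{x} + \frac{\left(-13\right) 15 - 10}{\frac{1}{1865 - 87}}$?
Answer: $- \frac{93673957}{257} \approx -3.6449 \cdot 10^{5}$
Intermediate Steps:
$a{\left(K \right)} = 42 - 2 K$ ($a{\left(K \right)} = - 2 \left(K - 21\right) = - 2 \left(-21 + K\right) = 42 - 2 K$)
$\frac{a{\left(-6 \right)}}{x} + \frac{\left(-13\right) 15 - 10}{\frac{1}{1865 - 87}} = \frac{42 - -12}{-514} + \frac{\left(-13\right) 15 - 10}{\frac{1}{1865 - 87}} = \left(42 + 12\right) \left(- \frac{1}{514}\right) + \frac{-195 - 10}{\frac{1}{1778}} = 54 \left(- \frac{1}{514}\right) - 205 \frac{1}{\frac{1}{1778}} = - \frac{27}{257} - 364490 = - \frac{93673957}{257}$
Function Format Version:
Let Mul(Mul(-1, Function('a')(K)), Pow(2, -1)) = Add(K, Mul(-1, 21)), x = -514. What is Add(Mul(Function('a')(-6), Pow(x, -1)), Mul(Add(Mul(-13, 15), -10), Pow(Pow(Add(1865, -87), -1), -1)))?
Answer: Rational(-93673957, 257) ≈ -3.6449e+5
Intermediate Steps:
Function('a')(K) = Add(42, Mul(-2, K)) (Function('a')(K) = Mul(-2, Add(K, Mul(-1, 21))) = Mul(-2, Add(K, -21)) = Mul(-2, Add(-21, K)) = Add(42, Mul(-2, K)))
Add(Mul(Function('a')(-6), Pow(x, -1)), Mul(Add(Mul(-13, 15), -10), Pow(Pow(Add(1865, -87), -1), -1))) = Add(Mul(Add(42, Mul(-2, -6)), Pow(-514, -1)), Mul(Add(Mul(-13, 15), -10), Pow(Pow(Add(1865, -87), -1), -1))) = Add(Mul(Add(42, 12), Rational(-1, 514)), Mul(Add(-195, -10), Pow(Pow(1778, -1), -1))) = Add(Mul(54, Rational(-1, 514)), Mul(-205, Pow(Rational(1, 1778), -1))) = Add(Rational(-27, 257), Mul(-205, 1778)) = Add(Rational(-27, 257), -364490) = Rational(-93673957, 257)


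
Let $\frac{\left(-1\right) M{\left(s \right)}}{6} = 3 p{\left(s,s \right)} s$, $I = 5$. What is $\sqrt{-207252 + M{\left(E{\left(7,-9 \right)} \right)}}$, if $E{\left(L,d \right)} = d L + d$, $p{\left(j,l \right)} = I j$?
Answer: $6 i \sqrt{18717} \approx 820.86 i$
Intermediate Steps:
$p{\left(j,l \right)} = 5 j$
$E{\left(L,d \right)} = d + L d$ ($E{\left(L,d \right)} = L d + d = d + L d$)
$M{\left(s \right)} = - 90 s^{2}$ ($M{\left(s \right)} = - 6 \cdot 3 \cdot 5 s s = - 6 \cdot 15 s s = - 6 \cdot 15 s^{2} = - 90 s^{2}$)
$\sqrt{-207252 + M{\left(E{\left(7,-9 \right)} \right)}} = \sqrt{-207252 - 90 \left(- 9 \left(1 + 7\right)\right)^{2}} = \sqrt{-207252 - 90 \left(\left(-9\right) 8\right)^{2}} = \sqrt{-207252 - 90 \left(-72\right)^{2}} = \sqrt{-207252 - 466560} = \sqrt{-673812} = 6 i \sqrt{18717}$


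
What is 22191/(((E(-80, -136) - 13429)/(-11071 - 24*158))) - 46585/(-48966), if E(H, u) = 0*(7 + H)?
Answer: 1242371412511/50581878 ≈ 24562.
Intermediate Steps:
E(H, u) = 0
22191/(((E(-80, -136) - 13429)/(-11071 - 24*158))) - 46585/(-48966) = 22191/(((0 - 13429)/(-11071 - 24*158))) - 46585/(-48966) = 22191/((-13429/(-11071 - 3792))) - 46585*(-1/48966) = 22191/((-13429/(-14863))) + 46585/48966 = 22191/((-13429*(-1/14863))) + 46585/48966 = 22191/(13429/14863) + 46585/48966 = 22191*(14863/13429) + 46585/48966 = 25371141/1033 + 46585/48966 = 1242371412511/50581878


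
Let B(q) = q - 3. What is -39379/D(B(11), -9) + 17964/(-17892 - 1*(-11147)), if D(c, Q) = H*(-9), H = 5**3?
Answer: 49080371/1517625 ≈ 32.340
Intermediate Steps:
H = 125
B(q) = -3 + q
D(c, Q) = -1125 (D(c, Q) = 125*(-9) = -1125)
-39379/D(B(11), -9) + 17964/(-17892 - 1*(-11147)) = -39379/(-1125) + 17964/(-17892 - 1*(-11147)) = -39379*(-1/1125) + 17964/(-17892 + 11147) = 39379/1125 + 17964/(-6745) = 39379/1125 + 17964*(-1/6745) = 39379/1125 - 17964/6745 = 49080371/1517625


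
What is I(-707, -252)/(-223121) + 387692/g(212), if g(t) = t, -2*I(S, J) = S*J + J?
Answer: 21630271351/11825413 ≈ 1829.1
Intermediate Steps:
I(S, J) = -J/2 - J*S/2 (I(S, J) = -(S*J + J)/2 = -(J*S + J)/2 = -(J + J*S)/2 = -J/2 - J*S/2)
I(-707, -252)/(-223121) + 387692/g(212) = -1/2*(-252)*(1 - 707)/(-223121) + 387692/212 = -1/2*(-252)*(-706)*(-1/223121) + 387692*(1/212) = -88956*(-1/223121) + 96923/53 = 88956/223121 + 96923/53 = 21630271351/11825413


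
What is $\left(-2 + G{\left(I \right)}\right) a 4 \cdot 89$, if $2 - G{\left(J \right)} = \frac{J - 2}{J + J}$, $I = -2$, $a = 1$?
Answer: $-356$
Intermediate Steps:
$G{\left(J \right)} = 2 - \frac{-2 + J}{2 J}$ ($G{\left(J \right)} = 2 - \frac{J - 2}{J + J} = 2 - \frac{-2 + J}{2 J}$)
$\left(-2 + G{\left(I \right)}\right) a 4 \cdot 89 = \left(-2 + \left(\frac{3}{2} + \frac{1}{-2}\right)\right) 1 \cdot 4 \cdot 89 = \left(-2 + \left(\frac{3}{2} - \frac{1}{2}\right)\right) 1 \cdot 356 = \left(-2 + 1\right) 1 \cdot 356 = \left(-1\right) 1 \cdot 356 = \left(-1\right) 356 = -356$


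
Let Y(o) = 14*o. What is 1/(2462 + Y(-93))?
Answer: 1/1160 ≈ 0.00086207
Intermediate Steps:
1/(2462 + Y(-93)) = 1/(2462 + 14*(-93)) = 1/(2462 - 1302) = 1/1160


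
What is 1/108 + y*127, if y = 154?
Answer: 2112265/108 ≈ 19558.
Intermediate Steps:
1/108 + y*127 = 1/108 + 154*127 = 1/108 + 19558 = 2112265/108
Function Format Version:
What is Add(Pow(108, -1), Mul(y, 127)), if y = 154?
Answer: Rational(2112265, 108) ≈ 19558.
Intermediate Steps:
Add(Pow(108, -1), Mul(y, 127)) = Add(Pow(108, -1), Mul(154, 127)) = Add(Rational(1, 108), 19558) = Rational(2112265, 108)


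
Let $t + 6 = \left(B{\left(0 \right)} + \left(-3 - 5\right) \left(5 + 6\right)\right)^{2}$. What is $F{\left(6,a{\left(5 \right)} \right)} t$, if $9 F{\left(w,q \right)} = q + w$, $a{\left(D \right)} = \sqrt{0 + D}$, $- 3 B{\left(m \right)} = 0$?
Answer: $\frac{15476}{3} + \frac{7738 \sqrt{5}}{9} \approx 7081.2$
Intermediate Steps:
$B{\left(m \right)} = 0$ ($B{\left(m \right)} = \left(- \frac{1}{3}\right) 0 = 0$)
$a{\left(D \right)} = \sqrt{D}$
$F{\left(w,q \right)} = \frac{q}{9} + \frac{w}{9}$ ($F{\left(w,q \right)} = \frac{q + w}{9} = \frac{q}{9} + \frac{w}{9}$)
$t = 7738$ ($t = -6 + \left(0 + \left(-3 - 5\right) \left(5 + 6\right)\right)^{2} = -6 + \left(0 - 88\right)^{2} = -6 + \left(-88\right)^{2} = -6 + 7744 = 7738$)
$F{\left(6,a{\left(5 \right)} \right)} t = \left(\frac{\sqrt{5}}{9} + \frac{1}{9} \cdot 6\right) 7738 = \left(\frac{\sqrt{5}}{9} + \frac{2}{3}\right) 7738 = \left(\frac{2}{3} + \frac{\sqrt{5}}{9}\right) 7738 = \frac{15476}{3} + \frac{7738 \sqrt{5}}{9}$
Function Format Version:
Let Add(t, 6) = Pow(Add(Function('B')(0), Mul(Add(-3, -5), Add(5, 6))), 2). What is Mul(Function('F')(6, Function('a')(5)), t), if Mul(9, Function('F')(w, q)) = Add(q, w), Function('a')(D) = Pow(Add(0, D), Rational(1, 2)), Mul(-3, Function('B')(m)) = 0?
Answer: Add(Rational(15476, 3), Mul(Rational(7738, 9), Pow(5, Rational(1, 2)))) ≈ 7081.2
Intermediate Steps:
Function('B')(m) = 0 (Function('B')(m) = Mul(Rational(-1, 3), 0) = 0)
Function('a')(D) = Pow(D, Rational(1, 2))
Function('F')(w, q) = Add(Mul(Rational(1, 9), q), Mul(Rational(1, 9), w)) (Function('F')(w, q) = Mul(Rational(1, 9), Add(q, w)) = Add(Mul(Rational(1, 9), q), Mul(Rational(1, 9), w)))
t = 7738 (t = Add(-6, Pow(Add(0, Mul(Add(-3, -5), Add(5, 6))), 2)) = Add(-6, Pow(Add(0, Mul(-8, 11)), 2)) = Add(-6, Pow(Add(0, -88), 2)) = Add(-6, Pow(-88, 2)) = Add(-6, 7744) = 7738)
Mul(Function('F')(6, Function('a')(5)), t) = Mul(Add(Mul(Rational(1, 9), Pow(5, Rational(1, 2))), Mul(Rational(1, 9), 6)), 7738) = Mul(Add(Mul(Rational(1, 9), Pow(5, Rational(1, 2))), Rational(2, 3)), 7738) = Mul(Add(Rational(2, 3), Mul(Rational(1, 9), Pow(5, Rational(1, 2)))), 7738) = Add(Rational(15476, 3), Mul(Rational(7738, 9), Pow(5, Rational(1, 2))))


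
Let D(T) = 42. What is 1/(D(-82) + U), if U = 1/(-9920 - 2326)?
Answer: 12246/514331 ≈ 0.023810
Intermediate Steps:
U = -1/12246 (U = 1/(-12246) = -1/12246 ≈ -8.1659e-5)
1/(D(-82) + U) = 1/(42 - 1/12246) = 1/(514331/12246) = 12246/514331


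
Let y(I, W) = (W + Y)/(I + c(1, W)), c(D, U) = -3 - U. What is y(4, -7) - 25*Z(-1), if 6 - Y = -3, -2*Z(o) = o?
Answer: -49/4 ≈ -12.250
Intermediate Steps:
Z(o) = -o/2
Y = 9 (Y = 6 - 1*(-3) = 6 + 3 = 9)
y(I, W) = (9 + W)/(-3 + I - W) (y(I, W) = (W + 9)/(I + (-3 - W)) = (9 + W)/(-3 + I - W))
y(4, -7) - 25*Z(-1) = (9 - 7)/(-3 + 4 - 1*(-7)) - (-25)*(-1)/2 = 2/(-3 + 4 + 7) - 25*½ = 2/8 - 25/2 = (⅛)*2 - 25/2 = ¼ - 25/2 = -49/4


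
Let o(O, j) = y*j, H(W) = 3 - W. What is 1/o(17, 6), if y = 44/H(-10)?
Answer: 13/264 ≈ 0.049242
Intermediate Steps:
y = 44/13 (y = 44/(3 - 1*(-10)) = 44/(3 + 10) = 44/13 ≈ 3.3846)
o(O, j) = 44*j/13
1/o(17, 6) = 1/((44/13)*6) = 1/(264/13) = 13/264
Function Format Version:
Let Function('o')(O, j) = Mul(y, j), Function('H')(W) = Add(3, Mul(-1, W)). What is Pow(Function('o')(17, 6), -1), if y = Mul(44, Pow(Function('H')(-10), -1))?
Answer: Rational(13, 264) ≈ 0.049242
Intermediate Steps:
y = Rational(44, 13) (y = Mul(44, Pow(Add(3, Mul(-1, -10)), -1)) = Mul(44, Pow(Add(3, 10), -1)) = Mul(44, Pow(13, -1)) = Mul(44, Rational(1, 13)) = Rational(44, 13) ≈ 3.3846)
Function('o')(O, j) = Mul(Rational(44, 13), j)
Pow(Function('o')(17, 6), -1) = Pow(Mul(Rational(44, 13), 6), -1) = Pow(Rational(264, 13), -1) = Rational(13, 264)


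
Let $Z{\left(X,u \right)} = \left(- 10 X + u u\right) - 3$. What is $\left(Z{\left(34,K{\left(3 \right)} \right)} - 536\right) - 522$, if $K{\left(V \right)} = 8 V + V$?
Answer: $-672$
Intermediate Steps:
$K{\left(V \right)} = 9 V$
$Z{\left(X,u \right)} = -3 + u^{2} - 10 X$ ($Z{\left(X,u \right)} = \left(- 10 X + u^{2}\right) - 3 = \left(u^{2} - 10 X\right) - 3 = -3 + u^{2} - 10 X$)
$\left(Z{\left(34,K{\left(3 \right)} \right)} - 536\right) - 522 = \left(\left(-3 + \left(9 \cdot 3\right)^{2} - 340\right) - 536\right) - 522 = \left(\left(-3 + 27^{2} - 340\right) - 536\right) - 522 = \left(\left(-3 + 729 - 340\right) - 536\right) - 522 = \left(386 - 536\right) - 522 = -150 - 522 = -672$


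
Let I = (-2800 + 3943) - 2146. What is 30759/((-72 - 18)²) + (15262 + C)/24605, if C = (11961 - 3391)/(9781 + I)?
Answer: 2320911907/525363300 ≈ 4.4177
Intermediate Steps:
I = -1003 (I = 1143 - 2146 = -1003)
C = 4285/4389 (C = (11961 - 3391)/(9781 - 1003) = 8570/8778 = 8570*(1/8778) = 4285/4389 ≈ 0.97630)
30759/((-72 - 18)²) + (15262 + C)/24605 = 30759/((-72 - 18)²) + (15262 + 4285/4389)/24605 = 30759/((-90)²) + (66989203/4389)*(1/24605) = 30759/8100 + 1810519/2918685 = 30759*(1/8100) + 1810519/2918685 = 10253/2700 + 1810519/2918685 = 2320911907/525363300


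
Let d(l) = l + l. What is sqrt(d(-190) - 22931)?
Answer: I*sqrt(23311) ≈ 152.68*I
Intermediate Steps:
d(l) = 2*l
sqrt(d(-190) - 22931) = sqrt(2*(-190) - 22931) = sqrt(-380 - 22931) = sqrt(-23311) = I*sqrt(23311)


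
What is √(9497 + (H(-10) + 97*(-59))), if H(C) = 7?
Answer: √3781 ≈ 61.490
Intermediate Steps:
√(9497 + (H(-10) + 97*(-59))) = √(9497 + (7 + 97*(-59))) = √(9497 + (7 - 5723)) = √(9497 - 5716) = √3781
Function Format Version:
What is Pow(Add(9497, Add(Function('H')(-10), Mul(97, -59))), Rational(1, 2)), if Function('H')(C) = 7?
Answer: Pow(3781, Rational(1, 2)) ≈ 61.490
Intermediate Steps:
Pow(Add(9497, Add(Function('H')(-10), Mul(97, -59))), Rational(1, 2)) = Pow(Add(9497, Add(7, Mul(97, -59))), Rational(1, 2)) = Pow(Add(9497, Add(7, -5723)), Rational(1, 2)) = Pow(Add(9497, -5716), Rational(1, 2)) = Pow(3781, Rational(1, 2))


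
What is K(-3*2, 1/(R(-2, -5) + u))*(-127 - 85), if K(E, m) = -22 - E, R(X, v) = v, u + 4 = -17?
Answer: 3392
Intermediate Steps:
u = -21 (u = -4 - 17 = -21)
K(-3*2, 1/(R(-2, -5) + u))*(-127 - 85) = (-22 - (-3)*2)*(-127 - 85) = (-22 - 1*(-6))*(-212) = (-22 + 6)*(-212) = -16*(-212) = 3392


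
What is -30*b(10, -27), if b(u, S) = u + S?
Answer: 510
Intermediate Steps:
b(u, S) = S + u
-30*b(10, -27) = -30*(-27 + 10) = -30*(-17) = 510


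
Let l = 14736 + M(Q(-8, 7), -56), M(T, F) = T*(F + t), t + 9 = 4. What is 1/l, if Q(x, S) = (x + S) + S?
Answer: 1/14370 ≈ 6.9589e-5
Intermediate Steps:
t = -5 (t = -9 + 4 = -5)
Q(x, S) = x + 2*S (Q(x, S) = (S + x) + S = x + 2*S)
M(T, F) = T*(-5 + F) (M(T, F) = T*(F - 5) = T*(-5 + F))
l = 14370 (l = 14736 + (-8 + 2*7)*(-5 - 56) = 14736 + (-8 + 14)*(-61) = 14736 + 6*(-61) = 14736 - 366 = 14370)
1/l = 1/14370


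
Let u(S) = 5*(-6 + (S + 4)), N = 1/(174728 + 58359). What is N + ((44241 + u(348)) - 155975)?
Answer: -25640502347/233087 ≈ -1.1000e+5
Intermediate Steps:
N = 1/233087 ≈ 4.2902e-6
u(S) = -10 + 5*S (u(S) = 5*(-6 + (4 + S)) = 5*(-2 + S) = -10 + 5*S)
N + ((44241 + u(348)) - 155975) = 1/233087 + ((44241 + (-10 + 5*348)) - 155975) = 1/233087 + ((44241 + (-10 + 1740)) - 155975) = 1/233087 + ((44241 + 1730) - 155975) = 1/233087 + (45971 - 155975) = 1/233087 - 110004 = -25640502347/233087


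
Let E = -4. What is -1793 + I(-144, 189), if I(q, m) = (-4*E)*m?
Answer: 1231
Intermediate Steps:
I(q, m) = 16*m (I(q, m) = (-4*(-4))*m = 16*m)
-1793 + I(-144, 189) = -1793 + 16*189 = -1793 + 3024 = 1231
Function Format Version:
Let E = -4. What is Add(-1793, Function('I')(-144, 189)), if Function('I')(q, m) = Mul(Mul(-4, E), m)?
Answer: 1231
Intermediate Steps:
Function('I')(q, m) = Mul(16, m) (Function('I')(q, m) = Mul(Mul(-4, -4), m) = Mul(16, m))
Add(-1793, Function('I')(-144, 189)) = Add(-1793, Mul(16, 189)) = Add(-1793, 3024) = 1231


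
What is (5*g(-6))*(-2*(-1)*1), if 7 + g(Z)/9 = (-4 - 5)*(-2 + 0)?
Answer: 990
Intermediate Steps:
g(Z) = 99 (g(Z) = -63 + 9*((-4 - 5)*(-2 + 0)) = -63 + 9*(-9*(-2)) = -63 + 9*18 = -63 + 162 = 99)
(5*g(-6))*(-2*(-1)*1) = (5*99)*(-2*(-1)*1) = 495*(2*1) = 495*2 = 990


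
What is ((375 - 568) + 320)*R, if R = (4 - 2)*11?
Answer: 2794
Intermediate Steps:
R = 22 (R = 2*11 = 22)
((375 - 568) + 320)*R = ((375 - 568) + 320)*22 = (-193 + 320)*22 = 127*22 = 2794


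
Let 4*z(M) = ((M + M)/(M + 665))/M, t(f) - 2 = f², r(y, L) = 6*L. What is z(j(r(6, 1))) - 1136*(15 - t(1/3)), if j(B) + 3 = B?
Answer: -176052727/12024 ≈ -14642.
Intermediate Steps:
j(B) = -3 + B
t(f) = 2 + f²
z(M) = 1/(2*(665 + M)) (z(M) = (((M + M)/(M + 665))/M)/4 = (((2*M)/(665 + M))/M)/4 = ((2*M/(665 + M))/M)/4 = (2/(665 + M))/4 = 1/(2*(665 + M)))
z(j(r(6, 1))) - 1136*(15 - t(1/3)) = 1/(2*(665 + (-3 + 6*1))) - 1136*(15 - (2 + (1/3)²)) = 1/(2*(665 + (-3 + 6))) - 1136*(15 - (2 + (⅓)²)) = 1/(2*(665 + 3)) - 1136*(15 - (2 + ⅑)) = (½)/668 - 1136*(15 - 1*19/9) = (½)*(1/668) - 1136*(15 - 19/9) = 1/1336 - 1136*116/9 = 1/1336 - 131776/9 = -176052727/12024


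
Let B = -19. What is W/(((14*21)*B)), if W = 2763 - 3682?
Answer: 919/5586 ≈ 0.16452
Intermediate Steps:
W = -919
W/(((14*21)*B)) = -919/((14*21)*(-19)) = -919/(294*(-19)) = -919/(-5586) = -919*(-1/5586) = 919/5586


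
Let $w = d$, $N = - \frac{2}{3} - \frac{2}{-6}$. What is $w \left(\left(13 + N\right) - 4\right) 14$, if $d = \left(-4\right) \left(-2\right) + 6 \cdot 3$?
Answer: $\frac{9464}{3} \approx 3154.7$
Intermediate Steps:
$N = - \frac{1}{3}$ ($N = \left(-2\right) \frac{1}{3} - - \frac{1}{3} = - \frac{2}{3} + \frac{1}{3} = - \frac{1}{3} \approx -0.33333$)
$d = 26$ ($d = 8 + 18 = 26$)
$w = 26$
$w \left(\left(13 + N\right) - 4\right) 14 = 26 \left(\left(13 - \frac{1}{3}\right) - 4\right) 14 = 26 \left(\frac{38}{3} - 4\right) 14 = 26 \cdot \frac{26}{3} \cdot 14 = \frac{676}{3} \cdot 14 = \frac{9464}{3}$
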